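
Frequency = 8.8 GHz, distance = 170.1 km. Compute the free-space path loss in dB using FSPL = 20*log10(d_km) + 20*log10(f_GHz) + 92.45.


20*log10(170.1) = 44.61
20*log10(8.8) = 18.89
FSPL = 156.0 dB

156.0 dB


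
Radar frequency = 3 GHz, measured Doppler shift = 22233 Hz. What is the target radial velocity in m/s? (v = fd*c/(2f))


v = 22233 * 3e8 / (2 * 3000000000.0) = 1111.7 m/s

1111.7 m/s


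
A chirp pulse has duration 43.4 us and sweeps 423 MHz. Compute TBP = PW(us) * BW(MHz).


TBP = 43.4 * 423 = 18358.2

18358.2


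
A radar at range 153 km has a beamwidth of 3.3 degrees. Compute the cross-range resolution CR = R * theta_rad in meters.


BW_rad = 0.057595865
CR = 153000 * 0.057595865 = 8812.2 m

8812.2 m


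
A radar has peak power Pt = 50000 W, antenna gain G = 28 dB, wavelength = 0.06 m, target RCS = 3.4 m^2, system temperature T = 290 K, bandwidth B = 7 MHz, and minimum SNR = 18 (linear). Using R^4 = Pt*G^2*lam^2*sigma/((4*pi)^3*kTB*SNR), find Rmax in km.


G_lin = 10^(28/10) = 630.957344
R^4 = 50000 * 630.957344^2 * 0.06^2 * 3.4 / ((4*pi)^3 * 1.38e-23 * 290 * 7000000.0 * 18)
R^4 = 2.43486e17 m^4
R_max = (2.43486e17)^(1/4) = 22213.6 m = 22.2 km

22.2 km


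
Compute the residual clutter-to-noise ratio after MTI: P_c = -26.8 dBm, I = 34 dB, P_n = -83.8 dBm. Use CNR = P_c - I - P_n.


CNR = -26.8 - 34 - (-83.8) = 23.0 dB

23.0 dB


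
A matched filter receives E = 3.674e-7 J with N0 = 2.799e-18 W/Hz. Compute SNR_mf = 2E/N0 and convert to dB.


SNR_lin = 2 * 3.674e-7 / 2.799e-18 = 2.625e11
SNR_dB = 10*log10(2.625e11) = 114.2 dB

114.2 dB


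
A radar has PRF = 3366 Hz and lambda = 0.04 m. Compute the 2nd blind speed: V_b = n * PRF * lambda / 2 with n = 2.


V_blind = 2 * 3366 * 0.04 / 2 = 134.6 m/s

134.6 m/s


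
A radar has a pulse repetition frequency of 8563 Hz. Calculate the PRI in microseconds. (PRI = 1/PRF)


PRI = 1/8563 = 0.0001167815 s = 116.8 us

116.8 us


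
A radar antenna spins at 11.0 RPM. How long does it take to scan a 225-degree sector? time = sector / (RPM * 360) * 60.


t = 225 / (11.0 * 360) * 60 = 3.41 s

3.41 s


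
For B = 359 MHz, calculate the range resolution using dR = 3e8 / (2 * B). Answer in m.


dR = 3e8 / (2 * 359000000.0) = 0.42 m

0.42 m


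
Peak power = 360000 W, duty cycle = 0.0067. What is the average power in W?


P_avg = 360000 * 0.0067 = 2412.0 W

2412.0 W


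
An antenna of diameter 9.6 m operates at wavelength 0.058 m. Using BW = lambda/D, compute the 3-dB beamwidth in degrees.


BW_rad = 0.058 / 9.6 = 0.006042
BW_deg = 0.35 degrees

0.35 degrees


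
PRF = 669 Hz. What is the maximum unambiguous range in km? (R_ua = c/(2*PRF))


R_ua = 3e8 / (2 * 669) = 224215.2 m = 224.2 km

224.2 km


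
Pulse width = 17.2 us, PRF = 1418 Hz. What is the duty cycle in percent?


DC = 17.2e-6 * 1418 * 100 = 2.44%

2.44%


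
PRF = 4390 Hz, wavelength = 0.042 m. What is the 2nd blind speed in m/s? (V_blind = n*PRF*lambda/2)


V_blind = 2 * 4390 * 0.042 / 2 = 184.4 m/s

184.4 m/s


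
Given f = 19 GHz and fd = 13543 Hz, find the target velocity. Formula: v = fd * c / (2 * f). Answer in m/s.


v = 13543 * 3e8 / (2 * 19000000000.0) = 106.9 m/s

106.9 m/s


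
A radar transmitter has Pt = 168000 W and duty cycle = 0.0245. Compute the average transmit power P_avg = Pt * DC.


P_avg = 168000 * 0.0245 = 4116.0 W

4116.0 W


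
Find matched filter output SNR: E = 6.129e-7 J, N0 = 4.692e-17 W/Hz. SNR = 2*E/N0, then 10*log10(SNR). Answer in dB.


SNR_lin = 2 * 6.129e-7 / 4.692e-17 = 2.613e10
SNR_dB = 10*log10(2.613e10) = 104.2 dB

104.2 dB


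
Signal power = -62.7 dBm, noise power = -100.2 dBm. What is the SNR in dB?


SNR = -62.7 - (-100.2) = 37.5 dB

37.5 dB


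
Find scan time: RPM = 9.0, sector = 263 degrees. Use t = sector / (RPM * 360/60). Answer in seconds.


t = 263 / (9.0 * 360) * 60 = 4.87 s

4.87 s


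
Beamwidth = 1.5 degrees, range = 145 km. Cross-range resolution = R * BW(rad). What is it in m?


BW_rad = 0.026179939
CR = 145000 * 0.026179939 = 3796.1 m

3796.1 m


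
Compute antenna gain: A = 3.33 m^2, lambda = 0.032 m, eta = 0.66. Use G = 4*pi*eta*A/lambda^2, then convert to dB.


G_linear = 4*pi*0.66*3.33/0.032^2 = 26971.06
G_dB = 10*log10(26971.06) = 44.3 dB

44.3 dB


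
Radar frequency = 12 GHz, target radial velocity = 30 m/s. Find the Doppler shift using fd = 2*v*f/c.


fd = 2 * 30 * 12000000000.0 / 3e8 = 2400.0 Hz

2400.0 Hz


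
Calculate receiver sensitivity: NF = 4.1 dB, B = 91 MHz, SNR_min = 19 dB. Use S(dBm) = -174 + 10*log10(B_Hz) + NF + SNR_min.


10*log10(91000000.0) = 79.59
S = -174 + 79.59 + 4.1 + 19 = -71.3 dBm

-71.3 dBm


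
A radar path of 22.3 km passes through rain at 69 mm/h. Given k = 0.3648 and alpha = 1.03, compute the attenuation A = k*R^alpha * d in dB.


gamma = 0.3648 * 69^1.03 = 28.580472 dB/km
A = 28.580472 * 22.3 = 637.34 dB

637.34 dB


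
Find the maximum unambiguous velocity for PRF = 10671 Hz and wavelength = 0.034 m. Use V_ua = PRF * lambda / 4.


V_ua = 10671 * 0.034 / 4 = 90.7 m/s

90.7 m/s


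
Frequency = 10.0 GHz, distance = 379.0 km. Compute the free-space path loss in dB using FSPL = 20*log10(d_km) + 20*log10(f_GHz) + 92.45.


20*log10(379.0) = 51.57
20*log10(10.0) = 20.0
FSPL = 164.0 dB

164.0 dB


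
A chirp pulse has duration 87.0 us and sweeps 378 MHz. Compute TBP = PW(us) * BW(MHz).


TBP = 87.0 * 378 = 32886.0

32886.0


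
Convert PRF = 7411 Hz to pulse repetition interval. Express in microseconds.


PRI = 1/7411 = 0.0001349346 s = 134.9 us

134.9 us


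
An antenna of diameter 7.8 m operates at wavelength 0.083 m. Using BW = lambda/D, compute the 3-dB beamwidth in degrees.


BW_rad = 0.083 / 7.8 = 0.010641
BW_deg = 0.61 degrees

0.61 degrees


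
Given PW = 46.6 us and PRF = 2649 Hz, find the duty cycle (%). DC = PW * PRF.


DC = 46.6e-6 * 2649 * 100 = 12.34%

12.34%


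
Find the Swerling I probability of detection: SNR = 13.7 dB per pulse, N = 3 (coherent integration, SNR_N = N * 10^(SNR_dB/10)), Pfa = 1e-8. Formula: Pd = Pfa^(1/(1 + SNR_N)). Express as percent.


SNR_lin = 10^(13.7/10) = 23.44229
SNR_N = 3 * 23.44229 = 70.32687
1/(1 + SNR_N) = 1/71.32687 = 0.01402
Pd = (1e-8)^0.01402 = 0.7724
Pd = 77.2%

77.2%


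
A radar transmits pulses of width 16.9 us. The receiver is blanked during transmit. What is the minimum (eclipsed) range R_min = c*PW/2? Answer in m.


R_min = 3e8 * 16.9e-6 / 2 = 2535.0 m

2535.0 m


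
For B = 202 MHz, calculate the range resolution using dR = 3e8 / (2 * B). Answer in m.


dR = 3e8 / (2 * 202000000.0) = 0.74 m

0.74 m


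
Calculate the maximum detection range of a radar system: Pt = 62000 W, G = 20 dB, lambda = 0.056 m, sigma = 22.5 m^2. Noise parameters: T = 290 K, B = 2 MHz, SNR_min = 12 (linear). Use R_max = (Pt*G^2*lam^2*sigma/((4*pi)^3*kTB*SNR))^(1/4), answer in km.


G_lin = 10^(20/10) = 100.0
R^4 = 62000 * 100.0^2 * 0.056^2 * 22.5 / ((4*pi)^3 * 1.38e-23 * 290 * 2000000.0 * 12)
R^4 = 2.29526e17 m^4
R_max = (2.29526e17)^(1/4) = 21888.1 m = 21.9 km

21.9 km


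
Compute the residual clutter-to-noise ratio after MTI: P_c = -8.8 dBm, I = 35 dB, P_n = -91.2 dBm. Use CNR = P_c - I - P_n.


CNR = -8.8 - 35 - (-91.2) = 47.4 dB

47.4 dB


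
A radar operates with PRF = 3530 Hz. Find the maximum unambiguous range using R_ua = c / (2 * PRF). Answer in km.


R_ua = 3e8 / (2 * 3530) = 42492.9 m = 42.5 km

42.5 km


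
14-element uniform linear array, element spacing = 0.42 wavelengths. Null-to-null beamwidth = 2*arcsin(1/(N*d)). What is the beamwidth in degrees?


1/(N*d) = 1/(14*0.42) = 0.170068
BW = 2*arcsin(0.170068) = 19.6 degrees

19.6 degrees


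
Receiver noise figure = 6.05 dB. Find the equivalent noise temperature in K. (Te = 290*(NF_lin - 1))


NF_lin = 10^(6.05/10) = 4.02717
Te = 290 * (4.02717 - 1) = 877.9 K

877.9 K


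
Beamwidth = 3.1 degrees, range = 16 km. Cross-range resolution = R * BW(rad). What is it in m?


BW_rad = 0.054105207
CR = 16000 * 0.054105207 = 865.7 m

865.7 m


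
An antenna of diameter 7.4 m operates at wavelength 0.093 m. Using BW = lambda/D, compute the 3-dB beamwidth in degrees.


BW_rad = 0.093 / 7.4 = 0.012568
BW_deg = 0.72 degrees

0.72 degrees


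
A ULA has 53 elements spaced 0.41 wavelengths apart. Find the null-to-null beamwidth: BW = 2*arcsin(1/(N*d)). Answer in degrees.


1/(N*d) = 1/(53*0.41) = 0.046019
BW = 2*arcsin(0.046019) = 5.3 degrees

5.3 degrees


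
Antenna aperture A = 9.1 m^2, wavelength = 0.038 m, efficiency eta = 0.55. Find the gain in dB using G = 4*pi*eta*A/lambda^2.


G_linear = 4*pi*0.55*9.1/0.038^2 = 43555.88
G_dB = 10*log10(43555.88) = 46.4 dB

46.4 dB


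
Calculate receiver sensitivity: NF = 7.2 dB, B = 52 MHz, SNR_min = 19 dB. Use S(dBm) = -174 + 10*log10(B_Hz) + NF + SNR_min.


10*log10(52000000.0) = 77.16
S = -174 + 77.16 + 7.2 + 19 = -70.6 dBm

-70.6 dBm


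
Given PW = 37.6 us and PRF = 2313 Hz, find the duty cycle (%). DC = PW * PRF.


DC = 37.6e-6 * 2313 * 100 = 8.7%

8.7%


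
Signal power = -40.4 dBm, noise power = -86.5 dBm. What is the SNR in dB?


SNR = -40.4 - (-86.5) = 46.1 dB

46.1 dB


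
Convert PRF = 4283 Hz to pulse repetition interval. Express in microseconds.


PRI = 1/4283 = 0.0002334812 s = 233.5 us

233.5 us


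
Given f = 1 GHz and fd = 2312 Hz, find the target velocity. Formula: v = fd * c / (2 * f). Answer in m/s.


v = 2312 * 3e8 / (2 * 1000000000.0) = 346.8 m/s

346.8 m/s


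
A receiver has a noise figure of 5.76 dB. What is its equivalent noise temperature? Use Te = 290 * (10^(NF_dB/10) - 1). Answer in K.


NF_lin = 10^(5.76/10) = 3.767038
Te = 290 * (3.767038 - 1) = 802.4 K

802.4 K


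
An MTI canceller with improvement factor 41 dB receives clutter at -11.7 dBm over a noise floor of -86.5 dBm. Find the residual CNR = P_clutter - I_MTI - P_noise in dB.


CNR = -11.7 - 41 - (-86.5) = 33.8 dB

33.8 dB


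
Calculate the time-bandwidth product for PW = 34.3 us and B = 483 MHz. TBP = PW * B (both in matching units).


TBP = 34.3 * 483 = 16566.9

16566.9


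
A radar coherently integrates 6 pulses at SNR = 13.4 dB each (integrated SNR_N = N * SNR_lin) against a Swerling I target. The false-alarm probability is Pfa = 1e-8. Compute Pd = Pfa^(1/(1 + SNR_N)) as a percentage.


SNR_lin = 10^(13.4/10) = 21.87762
SNR_N = 6 * 21.87762 = 131.26572
1/(1 + SNR_N) = 1/132.26572 = 0.0075605
Pd = (1e-8)^0.0075605 = 0.86999
Pd = 87.0%

87.0%


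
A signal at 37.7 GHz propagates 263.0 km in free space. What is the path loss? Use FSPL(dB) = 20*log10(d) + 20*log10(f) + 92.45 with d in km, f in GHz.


20*log10(263.0) = 48.4
20*log10(37.7) = 31.53
FSPL = 172.4 dB

172.4 dB


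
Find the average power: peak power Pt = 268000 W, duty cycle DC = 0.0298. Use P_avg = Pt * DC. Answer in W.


P_avg = 268000 * 0.0298 = 7986.4 W

7986.4 W


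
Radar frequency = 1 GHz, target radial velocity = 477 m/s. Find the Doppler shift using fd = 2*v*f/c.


fd = 2 * 477 * 1000000000.0 / 3e8 = 3180.0 Hz

3180.0 Hz


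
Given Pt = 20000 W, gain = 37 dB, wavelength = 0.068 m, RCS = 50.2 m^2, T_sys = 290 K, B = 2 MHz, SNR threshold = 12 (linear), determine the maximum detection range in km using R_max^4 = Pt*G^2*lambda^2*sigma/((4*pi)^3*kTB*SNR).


G_lin = 10^(37/10) = 5011.872336
R^4 = 20000 * 5011.872336^2 * 0.068^2 * 50.2 / ((4*pi)^3 * 1.38e-23 * 290 * 2000000.0 * 12)
R^4 = 6.11834e20 m^4
R_max = (6.11834e20)^(1/4) = 157274.5 m = 157.3 km

157.3 km


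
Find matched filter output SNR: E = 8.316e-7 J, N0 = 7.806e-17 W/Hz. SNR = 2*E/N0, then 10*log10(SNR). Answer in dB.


SNR_lin = 2 * 8.316e-7 / 7.806e-17 = 2.131e10
SNR_dB = 10*log10(2.131e10) = 103.3 dB

103.3 dB


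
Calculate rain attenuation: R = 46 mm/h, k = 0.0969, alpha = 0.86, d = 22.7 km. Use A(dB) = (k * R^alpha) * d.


gamma = 0.0969 * 46^0.86 = 2.607927 dB/km
A = 2.607927 * 22.7 = 59.2 dB

59.2 dB


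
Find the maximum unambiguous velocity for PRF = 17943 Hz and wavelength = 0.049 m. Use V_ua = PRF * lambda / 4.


V_ua = 17943 * 0.049 / 4 = 219.8 m/s

219.8 m/s


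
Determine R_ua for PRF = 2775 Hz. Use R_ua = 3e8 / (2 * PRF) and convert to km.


R_ua = 3e8 / (2 * 2775) = 54054.1 m = 54.1 km

54.1 km


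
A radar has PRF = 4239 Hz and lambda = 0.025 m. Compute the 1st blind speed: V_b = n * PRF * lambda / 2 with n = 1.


V_blind = 1 * 4239 * 0.025 / 2 = 53.0 m/s

53.0 m/s


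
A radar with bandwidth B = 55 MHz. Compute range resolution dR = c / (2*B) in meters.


dR = 3e8 / (2 * 55000000.0) = 2.73 m

2.73 m


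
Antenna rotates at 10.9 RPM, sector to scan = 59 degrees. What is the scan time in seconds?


t = 59 / (10.9 * 360) * 60 = 0.9 s

0.9 s


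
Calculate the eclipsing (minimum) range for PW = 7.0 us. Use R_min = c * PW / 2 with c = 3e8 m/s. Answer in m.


R_min = 3e8 * 7.0e-6 / 2 = 1050.0 m

1050.0 m


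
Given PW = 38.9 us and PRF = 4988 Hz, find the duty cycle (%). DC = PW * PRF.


DC = 38.9e-6 * 4988 * 100 = 19.4%

19.4%


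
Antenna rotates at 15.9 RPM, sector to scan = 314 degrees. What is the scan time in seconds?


t = 314 / (15.9 * 360) * 60 = 3.29 s

3.29 s


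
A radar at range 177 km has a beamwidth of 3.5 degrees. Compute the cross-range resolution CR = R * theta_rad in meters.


BW_rad = 0.061086524
CR = 177000 * 0.061086524 = 10812.3 m

10812.3 m


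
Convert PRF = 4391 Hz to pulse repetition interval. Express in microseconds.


PRI = 1/4391 = 0.0002277386 s = 227.7 us

227.7 us


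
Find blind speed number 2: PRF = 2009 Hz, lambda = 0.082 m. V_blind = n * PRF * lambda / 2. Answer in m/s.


V_blind = 2 * 2009 * 0.082 / 2 = 164.7 m/s

164.7 m/s


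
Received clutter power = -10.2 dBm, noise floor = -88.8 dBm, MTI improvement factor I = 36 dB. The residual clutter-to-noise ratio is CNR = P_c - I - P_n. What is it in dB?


CNR = -10.2 - 36 - (-88.8) = 42.6 dB

42.6 dB


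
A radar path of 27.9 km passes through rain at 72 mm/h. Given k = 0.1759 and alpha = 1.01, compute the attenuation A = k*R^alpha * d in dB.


gamma = 0.1759 * 72^1.01 = 13.21818 dB/km
A = 13.21818 * 27.9 = 368.79 dB

368.79 dB


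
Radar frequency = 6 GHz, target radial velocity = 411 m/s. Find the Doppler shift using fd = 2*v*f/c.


fd = 2 * 411 * 6000000000.0 / 3e8 = 16440.0 Hz

16440.0 Hz


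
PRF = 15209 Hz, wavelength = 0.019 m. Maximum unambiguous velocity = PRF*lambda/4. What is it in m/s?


V_ua = 15209 * 0.019 / 4 = 72.2 m/s

72.2 m/s


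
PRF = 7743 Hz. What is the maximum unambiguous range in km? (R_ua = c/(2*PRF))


R_ua = 3e8 / (2 * 7743) = 19372.3 m = 19.4 km

19.4 km


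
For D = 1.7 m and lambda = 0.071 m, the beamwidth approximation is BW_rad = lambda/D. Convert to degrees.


BW_rad = 0.071 / 1.7 = 0.041765
BW_deg = 2.39 degrees

2.39 degrees


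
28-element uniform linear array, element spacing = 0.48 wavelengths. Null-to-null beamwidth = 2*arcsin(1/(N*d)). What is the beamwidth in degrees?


1/(N*d) = 1/(28*0.48) = 0.074405
BW = 2*arcsin(0.074405) = 8.5 degrees

8.5 degrees


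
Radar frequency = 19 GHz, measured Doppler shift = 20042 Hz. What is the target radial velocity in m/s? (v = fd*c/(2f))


v = 20042 * 3e8 / (2 * 19000000000.0) = 158.2 m/s

158.2 m/s


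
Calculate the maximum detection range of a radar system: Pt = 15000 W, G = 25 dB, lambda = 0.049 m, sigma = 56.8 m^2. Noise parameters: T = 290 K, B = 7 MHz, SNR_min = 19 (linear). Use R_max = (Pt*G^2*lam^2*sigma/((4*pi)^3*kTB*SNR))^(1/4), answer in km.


G_lin = 10^(25/10) = 316.227766
R^4 = 15000 * 316.227766^2 * 0.049^2 * 56.8 / ((4*pi)^3 * 1.38e-23 * 290 * 7000000.0 * 19)
R^4 = 1.93675e17 m^4
R_max = (1.93675e17)^(1/4) = 20978.2 m = 21.0 km

21.0 km


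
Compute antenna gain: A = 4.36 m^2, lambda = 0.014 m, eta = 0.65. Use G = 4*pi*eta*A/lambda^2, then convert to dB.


G_linear = 4*pi*0.65*4.36/0.014^2 = 181699.46
G_dB = 10*log10(181699.46) = 52.6 dB

52.6 dB


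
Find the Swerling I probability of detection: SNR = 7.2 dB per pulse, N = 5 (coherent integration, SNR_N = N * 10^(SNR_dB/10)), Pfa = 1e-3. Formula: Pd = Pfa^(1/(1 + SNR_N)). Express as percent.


SNR_lin = 10^(7.2/10) = 5.24807
SNR_N = 5 * 5.24807 = 26.24035
1/(1 + SNR_N) = 1/27.24035 = 0.0367102
Pd = (1e-3)^0.0367102 = 0.77601
Pd = 77.6%

77.6%


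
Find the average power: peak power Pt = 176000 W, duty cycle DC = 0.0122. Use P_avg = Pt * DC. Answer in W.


P_avg = 176000 * 0.0122 = 2147.2 W

2147.2 W


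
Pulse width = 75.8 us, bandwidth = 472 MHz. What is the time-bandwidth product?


TBP = 75.8 * 472 = 35777.6

35777.6


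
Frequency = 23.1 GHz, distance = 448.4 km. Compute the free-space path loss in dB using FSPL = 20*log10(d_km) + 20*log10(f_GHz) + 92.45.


20*log10(448.4) = 53.03
20*log10(23.1) = 27.27
FSPL = 172.8 dB

172.8 dB


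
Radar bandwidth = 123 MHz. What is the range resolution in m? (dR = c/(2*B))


dR = 3e8 / (2 * 123000000.0) = 1.22 m

1.22 m


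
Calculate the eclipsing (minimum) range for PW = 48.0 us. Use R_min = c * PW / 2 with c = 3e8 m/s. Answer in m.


R_min = 3e8 * 48.0e-6 / 2 = 7200.0 m

7200.0 m


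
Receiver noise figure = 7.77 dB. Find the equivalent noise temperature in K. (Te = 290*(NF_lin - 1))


NF_lin = 10^(7.77/10) = 5.984116
Te = 290 * (5.984116 - 1) = 1445.4 K

1445.4 K


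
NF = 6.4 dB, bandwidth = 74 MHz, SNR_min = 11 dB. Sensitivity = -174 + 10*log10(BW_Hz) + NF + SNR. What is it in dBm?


10*log10(74000000.0) = 78.69
S = -174 + 78.69 + 6.4 + 11 = -77.9 dBm

-77.9 dBm


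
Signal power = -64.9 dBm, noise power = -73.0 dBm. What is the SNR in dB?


SNR = -64.9 - (-73.0) = 8.1 dB

8.1 dB


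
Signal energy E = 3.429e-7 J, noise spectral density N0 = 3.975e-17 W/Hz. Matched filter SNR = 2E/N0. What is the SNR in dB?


SNR_lin = 2 * 3.429e-7 / 3.975e-17 = 1.725e10
SNR_dB = 10*log10(1.725e10) = 102.4 dB

102.4 dB


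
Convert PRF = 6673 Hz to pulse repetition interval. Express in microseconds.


PRI = 1/6673 = 0.0001498576 s = 149.9 us

149.9 us


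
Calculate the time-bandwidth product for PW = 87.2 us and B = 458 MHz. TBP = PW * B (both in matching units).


TBP = 87.2 * 458 = 39937.6

39937.6


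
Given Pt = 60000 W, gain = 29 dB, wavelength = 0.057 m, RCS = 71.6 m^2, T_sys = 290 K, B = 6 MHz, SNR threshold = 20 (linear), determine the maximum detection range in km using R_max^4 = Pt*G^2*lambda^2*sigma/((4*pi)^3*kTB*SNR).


G_lin = 10^(29/10) = 794.328235
R^4 = 60000 * 794.328235^2 * 0.057^2 * 71.6 / ((4*pi)^3 * 1.38e-23 * 290 * 6000000.0 * 20)
R^4 = 9.24115e18 m^4
R_max = (9.24115e18)^(1/4) = 55135.5 m = 55.1 km

55.1 km


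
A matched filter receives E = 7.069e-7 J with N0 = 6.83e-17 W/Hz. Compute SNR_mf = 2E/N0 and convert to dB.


SNR_lin = 2 * 7.069e-7 / 6.83e-17 = 2.07e10
SNR_dB = 10*log10(2.07e10) = 103.2 dB

103.2 dB


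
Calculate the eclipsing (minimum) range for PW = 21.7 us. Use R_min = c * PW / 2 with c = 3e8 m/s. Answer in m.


R_min = 3e8 * 21.7e-6 / 2 = 3255.0 m

3255.0 m


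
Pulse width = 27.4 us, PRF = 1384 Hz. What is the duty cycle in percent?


DC = 27.4e-6 * 1384 * 100 = 3.79%

3.79%


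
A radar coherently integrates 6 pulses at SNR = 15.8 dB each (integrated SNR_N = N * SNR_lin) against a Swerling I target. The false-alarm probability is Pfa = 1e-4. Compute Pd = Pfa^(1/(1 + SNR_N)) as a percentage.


SNR_lin = 10^(15.8/10) = 38.01894
SNR_N = 6 * 38.01894 = 228.11364
1/(1 + SNR_N) = 1/229.11364 = 0.0043646
Pd = (1e-4)^0.0043646 = 0.9606
Pd = 96.1%

96.1%


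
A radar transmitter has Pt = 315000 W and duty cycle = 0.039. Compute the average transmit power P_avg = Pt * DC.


P_avg = 315000 * 0.039 = 12285.0 W

12285.0 W


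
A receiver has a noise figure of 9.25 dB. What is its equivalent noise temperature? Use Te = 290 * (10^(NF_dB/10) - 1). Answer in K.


NF_lin = 10^(9.25/10) = 8.413951
Te = 290 * (8.413951 - 1) = 2150.0 K

2150.0 K


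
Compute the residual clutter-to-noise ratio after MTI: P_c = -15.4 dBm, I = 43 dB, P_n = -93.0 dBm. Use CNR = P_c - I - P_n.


CNR = -15.4 - 43 - (-93.0) = 34.6 dB

34.6 dB


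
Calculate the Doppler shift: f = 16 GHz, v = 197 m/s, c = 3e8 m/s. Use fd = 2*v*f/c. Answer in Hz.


fd = 2 * 197 * 16000000000.0 / 3e8 = 21013.3 Hz

21013.3 Hz


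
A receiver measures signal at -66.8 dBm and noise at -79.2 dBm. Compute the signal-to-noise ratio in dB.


SNR = -66.8 - (-79.2) = 12.4 dB

12.4 dB


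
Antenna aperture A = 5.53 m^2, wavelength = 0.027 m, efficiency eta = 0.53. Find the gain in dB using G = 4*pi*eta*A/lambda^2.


G_linear = 4*pi*0.53*5.53/0.027^2 = 50522.33
G_dB = 10*log10(50522.33) = 47.0 dB

47.0 dB


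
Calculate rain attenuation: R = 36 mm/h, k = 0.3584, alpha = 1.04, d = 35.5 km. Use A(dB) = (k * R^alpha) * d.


gamma = 0.3584 * 36^1.04 = 14.890957 dB/km
A = 14.890957 * 35.5 = 528.63 dB

528.63 dB


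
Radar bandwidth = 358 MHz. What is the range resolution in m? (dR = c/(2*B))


dR = 3e8 / (2 * 358000000.0) = 0.42 m

0.42 m


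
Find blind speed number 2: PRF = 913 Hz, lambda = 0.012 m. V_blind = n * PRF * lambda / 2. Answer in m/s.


V_blind = 2 * 913 * 0.012 / 2 = 11.0 m/s

11.0 m/s


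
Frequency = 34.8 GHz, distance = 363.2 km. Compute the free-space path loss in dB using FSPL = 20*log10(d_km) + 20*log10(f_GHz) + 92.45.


20*log10(363.2) = 51.2
20*log10(34.8) = 30.83
FSPL = 174.5 dB

174.5 dB


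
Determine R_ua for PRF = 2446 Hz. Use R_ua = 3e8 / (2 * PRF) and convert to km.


R_ua = 3e8 / (2 * 2446) = 61324.6 m = 61.3 km

61.3 km


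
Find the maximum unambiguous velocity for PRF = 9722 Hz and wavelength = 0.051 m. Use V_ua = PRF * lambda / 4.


V_ua = 9722 * 0.051 / 4 = 124.0 m/s

124.0 m/s


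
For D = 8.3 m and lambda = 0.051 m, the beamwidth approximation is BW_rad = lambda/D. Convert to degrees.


BW_rad = 0.051 / 8.3 = 0.006145
BW_deg = 0.35 degrees

0.35 degrees


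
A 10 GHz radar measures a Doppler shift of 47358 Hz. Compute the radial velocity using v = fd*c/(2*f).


v = 47358 * 3e8 / (2 * 10000000000.0) = 710.4 m/s

710.4 m/s


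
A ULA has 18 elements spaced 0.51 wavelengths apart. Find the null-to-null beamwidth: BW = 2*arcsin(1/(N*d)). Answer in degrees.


1/(N*d) = 1/(18*0.51) = 0.108932
BW = 2*arcsin(0.108932) = 12.5 degrees

12.5 degrees


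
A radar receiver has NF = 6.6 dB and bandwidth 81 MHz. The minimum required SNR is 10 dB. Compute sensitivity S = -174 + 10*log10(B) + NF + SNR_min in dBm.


10*log10(81000000.0) = 79.08
S = -174 + 79.08 + 6.6 + 10 = -78.3 dBm

-78.3 dBm


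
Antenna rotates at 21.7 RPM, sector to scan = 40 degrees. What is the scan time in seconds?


t = 40 / (21.7 * 360) * 60 = 0.31 s

0.31 s


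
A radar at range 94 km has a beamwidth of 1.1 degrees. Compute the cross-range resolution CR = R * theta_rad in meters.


BW_rad = 0.019198622
CR = 94000 * 0.019198622 = 1804.7 m

1804.7 m


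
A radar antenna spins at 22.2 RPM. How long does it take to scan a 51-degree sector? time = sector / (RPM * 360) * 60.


t = 51 / (22.2 * 360) * 60 = 0.38 s

0.38 s


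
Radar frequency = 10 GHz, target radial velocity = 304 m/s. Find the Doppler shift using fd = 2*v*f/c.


fd = 2 * 304 * 10000000000.0 / 3e8 = 20266.7 Hz

20266.7 Hz


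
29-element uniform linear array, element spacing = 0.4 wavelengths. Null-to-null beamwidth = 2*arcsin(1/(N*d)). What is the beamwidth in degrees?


1/(N*d) = 1/(29*0.4) = 0.086207
BW = 2*arcsin(0.086207) = 9.9 degrees

9.9 degrees


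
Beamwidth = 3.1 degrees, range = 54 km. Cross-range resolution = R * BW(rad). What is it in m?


BW_rad = 0.054105207
CR = 54000 * 0.054105207 = 2921.7 m

2921.7 m


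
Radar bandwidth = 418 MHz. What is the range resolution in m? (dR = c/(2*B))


dR = 3e8 / (2 * 418000000.0) = 0.36 m

0.36 m


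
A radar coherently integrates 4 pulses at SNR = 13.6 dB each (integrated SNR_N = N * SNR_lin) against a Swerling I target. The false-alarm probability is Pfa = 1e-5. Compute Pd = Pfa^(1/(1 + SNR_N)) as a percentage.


SNR_lin = 10^(13.6/10) = 22.90868
SNR_N = 4 * 22.90868 = 91.63472
1/(1 + SNR_N) = 1/92.63472 = 0.0107951
Pd = (1e-5)^0.0107951 = 0.88313
Pd = 88.3%

88.3%


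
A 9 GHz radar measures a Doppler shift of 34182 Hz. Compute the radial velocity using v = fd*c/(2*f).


v = 34182 * 3e8 / (2 * 9000000000.0) = 569.7 m/s

569.7 m/s


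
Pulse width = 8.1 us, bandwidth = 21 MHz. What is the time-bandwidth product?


TBP = 8.1 * 21 = 170.1

170.1


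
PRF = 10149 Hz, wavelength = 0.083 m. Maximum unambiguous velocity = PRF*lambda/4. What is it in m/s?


V_ua = 10149 * 0.083 / 4 = 210.6 m/s

210.6 m/s


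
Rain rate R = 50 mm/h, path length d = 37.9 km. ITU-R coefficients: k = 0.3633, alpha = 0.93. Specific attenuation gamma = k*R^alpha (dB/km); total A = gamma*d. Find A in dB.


gamma = 0.3633 * 50^0.93 = 13.81362 dB/km
A = 13.81362 * 37.9 = 523.54 dB

523.54 dB


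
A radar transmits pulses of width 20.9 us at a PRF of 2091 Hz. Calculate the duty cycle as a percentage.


DC = 20.9e-6 * 2091 * 100 = 4.37%

4.37%


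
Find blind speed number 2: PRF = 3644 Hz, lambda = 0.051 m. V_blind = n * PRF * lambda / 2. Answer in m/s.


V_blind = 2 * 3644 * 0.051 / 2 = 185.8 m/s

185.8 m/s


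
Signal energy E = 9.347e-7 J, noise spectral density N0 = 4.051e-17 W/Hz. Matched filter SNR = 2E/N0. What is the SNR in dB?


SNR_lin = 2 * 9.347e-7 / 4.051e-17 = 4.615e10
SNR_dB = 10*log10(4.615e10) = 106.6 dB

106.6 dB


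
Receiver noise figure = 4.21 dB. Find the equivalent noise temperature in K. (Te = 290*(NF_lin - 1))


NF_lin = 10^(4.21/10) = 2.636331
Te = 290 * (2.636331 - 1) = 474.5 K

474.5 K


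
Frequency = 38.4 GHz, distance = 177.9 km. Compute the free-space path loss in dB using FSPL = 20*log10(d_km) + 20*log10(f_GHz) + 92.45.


20*log10(177.9) = 45.0
20*log10(38.4) = 31.69
FSPL = 169.1 dB

169.1 dB


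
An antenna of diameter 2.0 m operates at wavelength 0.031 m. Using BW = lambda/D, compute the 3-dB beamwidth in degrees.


BW_rad = 0.031 / 2.0 = 0.0155
BW_deg = 0.89 degrees

0.89 degrees


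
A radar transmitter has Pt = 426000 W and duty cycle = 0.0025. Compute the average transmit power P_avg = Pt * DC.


P_avg = 426000 * 0.0025 = 1065.0 W

1065.0 W


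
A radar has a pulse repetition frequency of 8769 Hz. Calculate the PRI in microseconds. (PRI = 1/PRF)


PRI = 1/8769 = 0.0001140381 s = 114.0 us

114.0 us


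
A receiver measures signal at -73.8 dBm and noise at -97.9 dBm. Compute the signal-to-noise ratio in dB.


SNR = -73.8 - (-97.9) = 24.1 dB

24.1 dB


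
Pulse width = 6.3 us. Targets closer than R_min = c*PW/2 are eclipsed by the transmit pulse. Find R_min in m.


R_min = 3e8 * 6.3e-6 / 2 = 945.0 m

945.0 m


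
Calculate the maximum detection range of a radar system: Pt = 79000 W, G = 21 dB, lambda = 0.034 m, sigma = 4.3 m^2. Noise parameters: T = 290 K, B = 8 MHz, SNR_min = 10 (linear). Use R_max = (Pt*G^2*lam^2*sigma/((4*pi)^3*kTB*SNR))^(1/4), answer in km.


G_lin = 10^(21/10) = 125.892541
R^4 = 79000 * 125.892541^2 * 0.034^2 * 4.3 / ((4*pi)^3 * 1.38e-23 * 290 * 8000000.0 * 10)
R^4 = 9.79618e15 m^4
R_max = (9.79618e15)^(1/4) = 9948.7 m = 9.9 km

9.9 km


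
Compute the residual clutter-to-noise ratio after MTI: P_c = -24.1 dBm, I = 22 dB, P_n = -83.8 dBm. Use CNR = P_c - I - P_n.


CNR = -24.1 - 22 - (-83.8) = 37.7 dB

37.7 dB


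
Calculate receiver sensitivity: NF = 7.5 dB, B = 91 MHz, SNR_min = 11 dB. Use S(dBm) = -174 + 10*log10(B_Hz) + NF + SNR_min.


10*log10(91000000.0) = 79.59
S = -174 + 79.59 + 7.5 + 11 = -75.9 dBm

-75.9 dBm


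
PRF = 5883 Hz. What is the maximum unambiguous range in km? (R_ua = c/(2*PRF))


R_ua = 3e8 / (2 * 5883) = 25497.2 m = 25.5 km

25.5 km


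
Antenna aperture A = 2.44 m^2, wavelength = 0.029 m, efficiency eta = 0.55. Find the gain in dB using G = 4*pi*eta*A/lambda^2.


G_linear = 4*pi*0.55*2.44/0.029^2 = 20052.4
G_dB = 10*log10(20052.4) = 43.0 dB

43.0 dB


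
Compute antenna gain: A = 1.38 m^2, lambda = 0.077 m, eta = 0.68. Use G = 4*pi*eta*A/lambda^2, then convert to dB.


G_linear = 4*pi*0.68*1.38/0.077^2 = 1988.92
G_dB = 10*log10(1988.92) = 33.0 dB

33.0 dB


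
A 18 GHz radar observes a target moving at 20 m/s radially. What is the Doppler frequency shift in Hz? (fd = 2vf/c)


fd = 2 * 20 * 18000000000.0 / 3e8 = 2400.0 Hz

2400.0 Hz


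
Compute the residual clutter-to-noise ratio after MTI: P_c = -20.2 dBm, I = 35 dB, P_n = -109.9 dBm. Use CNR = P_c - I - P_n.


CNR = -20.2 - 35 - (-109.9) = 54.7 dB

54.7 dB


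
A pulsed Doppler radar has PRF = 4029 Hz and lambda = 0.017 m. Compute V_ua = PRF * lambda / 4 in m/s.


V_ua = 4029 * 0.017 / 4 = 17.1 m/s

17.1 m/s


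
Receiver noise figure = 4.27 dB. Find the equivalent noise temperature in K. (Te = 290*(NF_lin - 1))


NF_lin = 10^(4.27/10) = 2.673006
Te = 290 * (2.673006 - 1) = 485.2 K

485.2 K


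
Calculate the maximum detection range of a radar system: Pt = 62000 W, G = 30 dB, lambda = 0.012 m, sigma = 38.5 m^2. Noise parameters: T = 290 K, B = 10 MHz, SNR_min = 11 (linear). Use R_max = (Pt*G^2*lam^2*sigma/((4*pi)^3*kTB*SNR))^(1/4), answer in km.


G_lin = 10^(30/10) = 1000.0
R^4 = 62000 * 1000.0^2 * 0.012^2 * 38.5 / ((4*pi)^3 * 1.38e-23 * 290 * 10000000.0 * 11)
R^4 = 3.93474e17 m^4
R_max = (3.93474e17)^(1/4) = 25045.5 m = 25.0 km

25.0 km


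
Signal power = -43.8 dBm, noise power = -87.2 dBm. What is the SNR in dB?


SNR = -43.8 - (-87.2) = 43.4 dB

43.4 dB


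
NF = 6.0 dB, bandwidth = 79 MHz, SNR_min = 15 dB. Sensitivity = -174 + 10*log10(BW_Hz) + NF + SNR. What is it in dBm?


10*log10(79000000.0) = 78.98
S = -174 + 78.98 + 6.0 + 15 = -74.0 dBm

-74.0 dBm


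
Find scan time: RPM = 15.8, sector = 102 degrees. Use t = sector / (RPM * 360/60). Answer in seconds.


t = 102 / (15.8 * 360) * 60 = 1.08 s

1.08 s


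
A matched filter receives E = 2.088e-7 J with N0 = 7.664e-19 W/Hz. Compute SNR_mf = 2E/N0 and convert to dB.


SNR_lin = 2 * 2.088e-7 / 7.664e-19 = 5.449e11
SNR_dB = 10*log10(5.449e11) = 117.4 dB

117.4 dB


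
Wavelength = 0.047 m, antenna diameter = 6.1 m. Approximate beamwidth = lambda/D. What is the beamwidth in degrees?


BW_rad = 0.047 / 6.1 = 0.007705
BW_deg = 0.44 degrees

0.44 degrees


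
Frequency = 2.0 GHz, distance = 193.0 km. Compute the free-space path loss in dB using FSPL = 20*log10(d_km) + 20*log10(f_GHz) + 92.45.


20*log10(193.0) = 45.71
20*log10(2.0) = 6.02
FSPL = 144.2 dB

144.2 dB


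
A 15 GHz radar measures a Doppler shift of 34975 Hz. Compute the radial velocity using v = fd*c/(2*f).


v = 34975 * 3e8 / (2 * 15000000000.0) = 349.8 m/s

349.8 m/s


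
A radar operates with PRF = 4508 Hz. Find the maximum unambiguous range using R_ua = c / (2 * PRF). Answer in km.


R_ua = 3e8 / (2 * 4508) = 33274.2 m = 33.3 km

33.3 km


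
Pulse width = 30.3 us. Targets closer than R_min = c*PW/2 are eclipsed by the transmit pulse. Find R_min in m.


R_min = 3e8 * 30.3e-6 / 2 = 4545.0 m

4545.0 m


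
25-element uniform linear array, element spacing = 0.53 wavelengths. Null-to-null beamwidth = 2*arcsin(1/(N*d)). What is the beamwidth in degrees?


1/(N*d) = 1/(25*0.53) = 0.075472
BW = 2*arcsin(0.075472) = 8.7 degrees

8.7 degrees


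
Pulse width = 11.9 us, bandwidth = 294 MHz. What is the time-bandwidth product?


TBP = 11.9 * 294 = 3498.6

3498.6


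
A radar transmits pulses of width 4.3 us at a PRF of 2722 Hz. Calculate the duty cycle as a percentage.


DC = 4.3e-6 * 2722 * 100 = 1.17%

1.17%


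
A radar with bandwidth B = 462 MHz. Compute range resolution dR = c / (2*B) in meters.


dR = 3e8 / (2 * 462000000.0) = 0.32 m

0.32 m


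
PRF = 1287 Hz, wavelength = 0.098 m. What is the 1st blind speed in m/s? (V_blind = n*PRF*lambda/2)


V_blind = 1 * 1287 * 0.098 / 2 = 63.1 m/s

63.1 m/s


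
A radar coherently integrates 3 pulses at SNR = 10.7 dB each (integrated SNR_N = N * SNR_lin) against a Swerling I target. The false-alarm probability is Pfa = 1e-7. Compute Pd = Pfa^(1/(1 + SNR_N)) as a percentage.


SNR_lin = 10^(10.7/10) = 11.74898
SNR_N = 3 * 11.74898 = 35.24694
1/(1 + SNR_N) = 1/36.24694 = 0.0275885
Pd = (1e-7)^0.0275885 = 0.64103
Pd = 64.1%

64.1%


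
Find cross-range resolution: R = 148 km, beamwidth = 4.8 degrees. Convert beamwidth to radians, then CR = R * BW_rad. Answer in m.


BW_rad = 0.083775804
CR = 148000 * 0.083775804 = 12398.8 m

12398.8 m


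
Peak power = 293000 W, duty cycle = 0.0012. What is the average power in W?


P_avg = 293000 * 0.0012 = 351.6 W

351.6 W


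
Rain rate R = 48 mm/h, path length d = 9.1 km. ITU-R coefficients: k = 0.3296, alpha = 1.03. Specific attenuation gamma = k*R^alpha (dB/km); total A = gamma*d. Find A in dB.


gamma = 0.3296 * 48^1.03 = 17.76911 dB/km
A = 17.76911 * 9.1 = 161.7 dB

161.7 dB


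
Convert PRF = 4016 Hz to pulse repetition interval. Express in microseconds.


PRI = 1/4016 = 0.000249004 s = 249.0 us

249.0 us


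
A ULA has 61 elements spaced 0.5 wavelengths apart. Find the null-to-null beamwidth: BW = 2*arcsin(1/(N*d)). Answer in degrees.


1/(N*d) = 1/(61*0.5) = 0.032787
BW = 2*arcsin(0.032787) = 3.8 degrees

3.8 degrees


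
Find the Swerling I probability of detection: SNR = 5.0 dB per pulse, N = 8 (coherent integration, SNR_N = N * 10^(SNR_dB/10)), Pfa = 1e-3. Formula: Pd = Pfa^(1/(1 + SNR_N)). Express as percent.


SNR_lin = 10^(5.0/10) = 3.16228
SNR_N = 8 * 3.16228 = 25.29824
1/(1 + SNR_N) = 1/26.29824 = 0.0380254
Pd = (1e-3)^0.0380254 = 0.769
Pd = 76.9%

76.9%


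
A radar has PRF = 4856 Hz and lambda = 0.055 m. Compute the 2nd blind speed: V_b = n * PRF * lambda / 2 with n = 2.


V_blind = 2 * 4856 * 0.055 / 2 = 267.1 m/s

267.1 m/s


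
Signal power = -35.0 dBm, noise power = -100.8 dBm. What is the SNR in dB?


SNR = -35.0 - (-100.8) = 65.8 dB

65.8 dB


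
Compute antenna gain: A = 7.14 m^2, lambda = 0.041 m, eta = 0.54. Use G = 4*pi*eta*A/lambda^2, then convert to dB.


G_linear = 4*pi*0.54*7.14/0.041^2 = 28822.66
G_dB = 10*log10(28822.66) = 44.6 dB

44.6 dB


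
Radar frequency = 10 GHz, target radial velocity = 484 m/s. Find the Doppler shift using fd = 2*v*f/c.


fd = 2 * 484 * 10000000000.0 / 3e8 = 32266.7 Hz

32266.7 Hz


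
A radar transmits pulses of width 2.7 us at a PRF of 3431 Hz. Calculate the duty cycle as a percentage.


DC = 2.7e-6 * 3431 * 100 = 0.93%

0.93%


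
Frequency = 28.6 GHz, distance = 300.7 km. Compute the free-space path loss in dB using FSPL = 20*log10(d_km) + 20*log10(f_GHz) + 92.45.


20*log10(300.7) = 49.56
20*log10(28.6) = 29.13
FSPL = 171.1 dB

171.1 dB


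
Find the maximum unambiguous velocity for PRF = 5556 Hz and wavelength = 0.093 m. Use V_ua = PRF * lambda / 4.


V_ua = 5556 * 0.093 / 4 = 129.2 m/s

129.2 m/s


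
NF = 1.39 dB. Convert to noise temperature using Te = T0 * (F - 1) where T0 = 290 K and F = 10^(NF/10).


NF_lin = 10^(1.39/10) = 1.377209
Te = 290 * (1.377209 - 1) = 109.4 K

109.4 K


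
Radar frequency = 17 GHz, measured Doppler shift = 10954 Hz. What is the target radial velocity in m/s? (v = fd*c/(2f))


v = 10954 * 3e8 / (2 * 17000000000.0) = 96.7 m/s

96.7 m/s


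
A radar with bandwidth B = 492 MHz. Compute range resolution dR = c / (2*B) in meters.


dR = 3e8 / (2 * 492000000.0) = 0.3 m

0.3 m


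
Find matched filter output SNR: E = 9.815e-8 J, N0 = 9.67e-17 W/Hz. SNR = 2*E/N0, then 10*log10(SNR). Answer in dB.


SNR_lin = 2 * 9.815e-8 / 9.67e-17 = 2.03e9
SNR_dB = 10*log10(2.03e9) = 93.1 dB

93.1 dB


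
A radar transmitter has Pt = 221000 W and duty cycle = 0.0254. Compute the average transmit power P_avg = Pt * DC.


P_avg = 221000 * 0.0254 = 5613.4 W

5613.4 W


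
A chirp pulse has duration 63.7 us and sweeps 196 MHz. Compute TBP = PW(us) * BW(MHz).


TBP = 63.7 * 196 = 12485.2

12485.2


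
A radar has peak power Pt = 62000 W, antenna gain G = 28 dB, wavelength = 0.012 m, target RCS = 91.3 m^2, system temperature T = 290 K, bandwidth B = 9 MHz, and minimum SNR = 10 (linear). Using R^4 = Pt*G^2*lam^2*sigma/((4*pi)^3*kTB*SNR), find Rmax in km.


G_lin = 10^(28/10) = 630.957344
R^4 = 62000 * 630.957344^2 * 0.012^2 * 91.3 / ((4*pi)^3 * 1.38e-23 * 290 * 9000000.0 * 10)
R^4 = 4.54021e17 m^4
R_max = (4.54021e17)^(1/4) = 25957.9 m = 26.0 km

26.0 km


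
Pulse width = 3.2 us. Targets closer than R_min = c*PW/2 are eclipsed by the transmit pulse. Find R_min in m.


R_min = 3e8 * 3.2e-6 / 2 = 480.0 m

480.0 m


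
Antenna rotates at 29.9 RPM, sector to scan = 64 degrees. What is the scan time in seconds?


t = 64 / (29.9 * 360) * 60 = 0.36 s

0.36 s


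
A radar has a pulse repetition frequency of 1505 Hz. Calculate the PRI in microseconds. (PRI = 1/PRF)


PRI = 1/1505 = 0.0006644518 s = 664.5 us

664.5 us


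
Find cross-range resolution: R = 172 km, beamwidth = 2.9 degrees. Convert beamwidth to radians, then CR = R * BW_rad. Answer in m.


BW_rad = 0.050614548
CR = 172000 * 0.050614548 = 8705.7 m

8705.7 m


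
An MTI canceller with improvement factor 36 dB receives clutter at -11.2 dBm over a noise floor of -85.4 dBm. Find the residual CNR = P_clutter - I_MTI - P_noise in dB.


CNR = -11.2 - 36 - (-85.4) = 38.2 dB

38.2 dB


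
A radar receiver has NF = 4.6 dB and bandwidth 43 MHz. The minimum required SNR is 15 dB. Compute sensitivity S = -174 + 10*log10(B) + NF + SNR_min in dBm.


10*log10(43000000.0) = 76.33
S = -174 + 76.33 + 4.6 + 15 = -78.1 dBm

-78.1 dBm


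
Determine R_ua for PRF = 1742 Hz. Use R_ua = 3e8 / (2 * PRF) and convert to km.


R_ua = 3e8 / (2 * 1742) = 86107.9 m = 86.1 km

86.1 km


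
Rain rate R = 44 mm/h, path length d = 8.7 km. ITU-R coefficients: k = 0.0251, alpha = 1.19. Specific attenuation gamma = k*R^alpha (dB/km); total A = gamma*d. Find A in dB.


gamma = 0.0251 * 44^1.19 = 2.266639 dB/km
A = 2.266639 * 8.7 = 19.72 dB

19.72 dB


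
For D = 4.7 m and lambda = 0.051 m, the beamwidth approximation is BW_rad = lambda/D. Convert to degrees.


BW_rad = 0.051 / 4.7 = 0.010851
BW_deg = 0.62 degrees

0.62 degrees


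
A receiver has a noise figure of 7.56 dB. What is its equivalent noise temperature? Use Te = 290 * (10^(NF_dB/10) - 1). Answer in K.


NF_lin = 10^(7.56/10) = 5.701643
Te = 290 * (5.701643 - 1) = 1363.5 K

1363.5 K


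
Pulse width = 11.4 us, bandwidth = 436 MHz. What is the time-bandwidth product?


TBP = 11.4 * 436 = 4970.4

4970.4


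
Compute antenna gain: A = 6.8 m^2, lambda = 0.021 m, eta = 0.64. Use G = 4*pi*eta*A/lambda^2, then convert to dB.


G_linear = 4*pi*0.64*6.8/0.021^2 = 124010.99
G_dB = 10*log10(124010.99) = 50.9 dB

50.9 dB


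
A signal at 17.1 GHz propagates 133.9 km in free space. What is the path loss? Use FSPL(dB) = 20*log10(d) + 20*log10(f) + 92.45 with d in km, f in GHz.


20*log10(133.9) = 42.54
20*log10(17.1) = 24.66
FSPL = 159.6 dB

159.6 dB


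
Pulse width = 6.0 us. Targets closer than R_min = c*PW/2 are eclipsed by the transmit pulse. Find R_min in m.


R_min = 3e8 * 6.0e-6 / 2 = 900.0 m

900.0 m


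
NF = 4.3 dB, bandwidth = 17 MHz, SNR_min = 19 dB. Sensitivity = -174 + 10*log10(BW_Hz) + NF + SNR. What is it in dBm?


10*log10(17000000.0) = 72.3
S = -174 + 72.3 + 4.3 + 19 = -78.4 dBm

-78.4 dBm


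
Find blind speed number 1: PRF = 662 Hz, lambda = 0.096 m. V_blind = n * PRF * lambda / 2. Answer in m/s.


V_blind = 1 * 662 * 0.096 / 2 = 31.8 m/s

31.8 m/s
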